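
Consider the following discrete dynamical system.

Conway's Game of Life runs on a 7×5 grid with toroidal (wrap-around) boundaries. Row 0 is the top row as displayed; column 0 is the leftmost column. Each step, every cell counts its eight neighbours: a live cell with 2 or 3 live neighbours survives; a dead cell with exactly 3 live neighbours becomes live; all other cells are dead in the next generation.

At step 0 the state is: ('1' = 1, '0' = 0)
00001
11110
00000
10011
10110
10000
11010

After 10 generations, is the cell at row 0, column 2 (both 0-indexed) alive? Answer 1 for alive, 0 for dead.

1

k=0  00001
11110
00000
10011
10110
10000
11010
k=1  00000
11111
00000
11110
10110
10010
11000
k=2  00010
11111
00000
10010
10000
10010
11001
k=3  00000
11111
00000
00001
11000
00000
11110
k=4  00000
11111
01100
10000
10000
00001
01100
k=5  00001
10011
00000
10000
10001
11000
00000
k=6  10011
10011
10000
10001
00001
11001
10000
k=7  01010
01010
01010
10001
01010
01001
00010
k=8  00011
11011
01010
11011
01110
10011
10011
k=9  01000
01000
00000
00000
00000
00000
00100
k=10  01100
00000
00000
00000
00000
00000
00000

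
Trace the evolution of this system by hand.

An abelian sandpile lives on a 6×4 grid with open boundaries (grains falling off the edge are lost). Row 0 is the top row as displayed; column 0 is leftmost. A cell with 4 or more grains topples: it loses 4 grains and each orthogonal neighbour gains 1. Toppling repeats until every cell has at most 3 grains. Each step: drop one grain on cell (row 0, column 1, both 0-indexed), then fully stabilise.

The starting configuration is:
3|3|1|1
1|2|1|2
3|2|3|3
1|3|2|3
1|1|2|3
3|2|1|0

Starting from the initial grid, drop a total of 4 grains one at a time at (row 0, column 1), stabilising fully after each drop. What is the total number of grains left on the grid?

0) 3|3|1|1
1|2|1|2
3|2|3|3
1|3|2|3
1|1|2|3
3|2|1|0
1) 0|1|2|1
2|3|1|2
3|2|3|3
1|3|2|3
1|1|2|3
3|2|1|0
2) 0|2|2|1
2|3|1|2
3|2|3|3
1|3|2|3
1|1|2|3
3|2|1|0
3) 0|3|2|1
2|3|1|2
3|2|3|3
1|3|2|3
1|1|2|3
3|2|1|0
4) 1|1|3|1
3|0|2|2
3|3|3|3
1|3|2|3
1|1|2|3
3|2|1|0

47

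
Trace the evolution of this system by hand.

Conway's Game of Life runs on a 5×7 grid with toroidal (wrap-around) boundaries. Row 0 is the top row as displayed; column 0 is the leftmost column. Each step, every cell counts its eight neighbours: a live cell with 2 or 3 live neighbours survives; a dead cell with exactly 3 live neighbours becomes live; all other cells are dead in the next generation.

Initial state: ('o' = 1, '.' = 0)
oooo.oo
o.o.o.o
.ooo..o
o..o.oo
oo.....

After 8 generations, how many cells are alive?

[0] oooo.oo
o.o.o.o
.ooo..o
o..o.oo
oo.....
[1] ...ooo.
....o..
.......
...ooo.
...o...
[2] ...o.o.
...ooo.
...o.o.
...oo..
..o....
[3] ..oo.o.
..oo.oo
..o..o.
..ooo..
..o....
[4] .o...oo
.o...oo
.o...oo
.oo.o..
.o.....
[5] .oo..oo
.oo.o..
.o..o.o
.oo..o.
.o...o.
[6] ...oooo
....o.o
....o..
.oo.ooo
....oo.
[7] ...o..o
......o
o...o.o
......o
o.o....
[8] o.....o
......o
o.....o
.o...oo
o.....o

10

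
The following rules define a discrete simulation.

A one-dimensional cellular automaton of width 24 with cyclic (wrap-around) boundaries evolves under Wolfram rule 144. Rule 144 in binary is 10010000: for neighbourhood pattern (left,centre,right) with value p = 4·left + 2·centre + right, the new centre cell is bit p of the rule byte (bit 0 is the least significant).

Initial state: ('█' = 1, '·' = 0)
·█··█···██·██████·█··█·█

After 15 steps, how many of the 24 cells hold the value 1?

4

k=0  ·█··█···██·██████·█··█·█
k=1  ··█··█······████···█····
k=2  ···█··█······██·█···█···
k=3  ····█··█·········█···█··
k=4  ·····█··█·········█···█·
k=5  ······█··█·········█···█
k=6  █······█··█·········█···
k=7  ·█······█··█·········█··
k=8  ··█······█··█·········█·
k=9  ···█······█··█·········█
k=10  █···█······█··█·········
k=11  ·█···█······█··█········
k=12  ··█···█······█··█·······
k=13  ···█···█······█··█······
k=14  ····█···█······█··█·····
k=15  ·····█···█······█··█····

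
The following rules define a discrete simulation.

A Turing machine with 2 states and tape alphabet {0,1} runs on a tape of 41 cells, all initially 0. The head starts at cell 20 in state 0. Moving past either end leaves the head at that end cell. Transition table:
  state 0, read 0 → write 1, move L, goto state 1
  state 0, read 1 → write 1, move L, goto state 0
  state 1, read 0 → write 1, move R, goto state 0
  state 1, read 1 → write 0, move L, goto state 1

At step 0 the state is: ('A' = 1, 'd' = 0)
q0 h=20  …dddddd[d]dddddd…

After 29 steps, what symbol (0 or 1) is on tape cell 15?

t=0: q0 h=20  …dddddd[d]dddddd…
t=1: q1 h=19  …dddddd[d]Addddd…
t=2: q0 h=20  …dddddA[A]dddddd…
t=3: q0 h=19  …dddddd[A]Addddd…
t=4: q0 h=18  …dddddd[d]AAdddd…
t=5: q1 h=17  …dddddd[d]AAAddd…
t=6: q0 h=18  …dddddA[A]AAdddd…
t=7: q0 h=17  …dddddd[A]AAAddd…
t=8: q0 h=16  …dddddd[d]AAAAdd…
t=9: q1 h=15  …dddddd[d]AAAAAd…
t=10: q0 h=16  …dddddA[A]AAAAdd…
t=11: q0 h=15  …dddddd[A]AAAAAd…
t=12: q0 h=14  …dddddd[d]AAAAAA…
t=13: q1 h=13  …dddddd[d]AAAAAA…
t=14: q0 h=14  …dddddA[A]AAAAAA…
t=15: q0 h=13  …dddddd[A]AAAAAA…
t=16: q0 h=12  …dddddd[d]AAAAAA…
t=17: q1 h=11  …dddddd[d]AAAAAA…
t=18: q0 h=12  …dddddA[A]AAAAAA…
t=19: q0 h=11  …dddddd[A]AAAAAA…
t=20: q0 h=10  …dddddd[d]AAAAAA…
t=21: q1 h= 9  …dddddd[d]AAAAAA…
t=22: q0 h=10  …dddddA[A]AAAAAA…
t=23: q0 h= 9  …dddddd[A]AAAAAA…
t=24: q0 h= 8  …dddddd[d]AAAAAA…
t=25: q1 h= 7  …dddddd[d]AAAAAA…
t=26: q0 h= 8  …dddddA[A]AAAAAA…
t=27: q0 h= 7  …dddddd[A]AAAAAA…
t=28: q0 h= 6  |dddddd[d]AAAAAA…
t=29: q1 h= 5  |ddddd[d]AAAAAA…

1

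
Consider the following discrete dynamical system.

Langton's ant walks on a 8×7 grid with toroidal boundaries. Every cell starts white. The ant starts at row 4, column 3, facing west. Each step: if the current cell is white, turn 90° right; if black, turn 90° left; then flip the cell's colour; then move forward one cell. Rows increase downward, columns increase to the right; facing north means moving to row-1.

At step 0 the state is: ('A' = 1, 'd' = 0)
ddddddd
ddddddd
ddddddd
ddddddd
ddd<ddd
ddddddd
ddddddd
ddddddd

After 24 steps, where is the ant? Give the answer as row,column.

6,5

t=0: ddddddd
ddddddd
ddddddd
ddddddd
ddd<ddd
ddddddd
ddddddd
ddddddd
t=1: ddddddd
ddddddd
ddddddd
ddd^ddd
dddAddd
ddddddd
ddddddd
ddddddd
t=2: ddddddd
ddddddd
ddddddd
dddA>dd
dddAddd
ddddddd
ddddddd
ddddddd
t=3: ddddddd
ddddddd
ddddddd
dddAAdd
dddAvdd
ddddddd
ddddddd
ddddddd
t=4: ddddddd
ddddddd
ddddddd
dddAAdd
ddd<Add
ddddddd
ddddddd
ddddddd
t=5: ddddddd
ddddddd
ddddddd
dddAAdd
ddddAdd
dddvddd
ddddddd
ddddddd
t=6: ddddddd
ddddddd
ddddddd
dddAAdd
ddddAdd
dd<Addd
ddddddd
ddddddd
t=7: ddddddd
ddddddd
ddddddd
dddAAdd
dd^dAdd
ddAAddd
ddddddd
ddddddd
t=8: ddddddd
ddddddd
ddddddd
dddAAdd
ddA>Add
ddAAddd
ddddddd
ddddddd
t=9: ddddddd
ddddddd
ddddddd
dddAAdd
ddAAAdd
ddAvddd
ddddddd
ddddddd
t=10: ddddddd
ddddddd
ddddddd
dddAAdd
ddAAAdd
ddAd>dd
ddddddd
ddddddd
t=11: ddddddd
ddddddd
ddddddd
dddAAdd
ddAAAdd
ddAdAdd
ddddvdd
ddddddd
t=12: ddddddd
ddddddd
ddddddd
dddAAdd
ddAAAdd
ddAdAdd
ddd<Add
ddddddd
t=13: ddddddd
ddddddd
ddddddd
dddAAdd
ddAAAdd
ddA^Add
dddAAdd
ddddddd
t=14: ddddddd
ddddddd
ddddddd
dddAAdd
ddAAAdd
ddAA>dd
dddAAdd
ddddddd
t=15: ddddddd
ddddddd
ddddddd
dddAAdd
ddAA^dd
ddAAddd
dddAAdd
ddddddd
t=16: ddddddd
ddddddd
ddddddd
dddAAdd
ddA<ddd
ddAAddd
dddAAdd
ddddddd
t=17: ddddddd
ddddddd
ddddddd
dddAAdd
ddAdddd
ddAvddd
dddAAdd
ddddddd
t=18: ddddddd
ddddddd
ddddddd
dddAAdd
ddAdddd
ddAd>dd
dddAAdd
ddddddd
t=19: ddddddd
ddddddd
ddddddd
dddAAdd
ddAdddd
ddAdAdd
dddAvdd
ddddddd
t=20: ddddddd
ddddddd
ddddddd
dddAAdd
ddAdddd
ddAdAdd
dddAd>d
ddddddd
t=21: ddddddd
ddddddd
ddddddd
dddAAdd
ddAdddd
ddAdAdd
dddAdAd
dddddvd
t=22: ddddddd
ddddddd
ddddddd
dddAAdd
ddAdddd
ddAdAdd
dddAdAd
dddd<Ad
t=23: ddddddd
ddddddd
ddddddd
dddAAdd
ddAdddd
ddAdAdd
dddA^Ad
ddddAAd
t=24: ddddddd
ddddddd
ddddddd
dddAAdd
ddAdddd
ddAdAdd
dddAA>d
ddddAAd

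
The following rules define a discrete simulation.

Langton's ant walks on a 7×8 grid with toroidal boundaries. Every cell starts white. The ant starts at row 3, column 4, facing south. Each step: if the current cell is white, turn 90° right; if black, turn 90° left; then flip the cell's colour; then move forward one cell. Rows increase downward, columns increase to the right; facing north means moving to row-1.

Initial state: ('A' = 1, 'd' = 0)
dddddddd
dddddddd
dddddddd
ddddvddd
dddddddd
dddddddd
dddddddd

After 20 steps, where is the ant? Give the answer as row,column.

1,6

0) dddddddd
dddddddd
dddddddd
ddddvddd
dddddddd
dddddddd
dddddddd
1) dddddddd
dddddddd
dddddddd
ddd<Addd
dddddddd
dddddddd
dddddddd
2) dddddddd
dddddddd
ddd^dddd
dddAAddd
dddddddd
dddddddd
dddddddd
3) dddddddd
dddddddd
dddA>ddd
dddAAddd
dddddddd
dddddddd
dddddddd
4) dddddddd
dddddddd
dddAAddd
dddAvddd
dddddddd
dddddddd
dddddddd
5) dddddddd
dddddddd
dddAAddd
dddAd>dd
dddddddd
dddddddd
dddddddd
6) dddddddd
dddddddd
dddAAddd
dddAdAdd
dddddvdd
dddddddd
dddddddd
7) dddddddd
dddddddd
dddAAddd
dddAdAdd
dddd<Add
dddddddd
dddddddd
8) dddddddd
dddddddd
dddAAddd
dddA^Add
ddddAAdd
dddddddd
dddddddd
9) dddddddd
dddddddd
dddAAddd
dddAA>dd
ddddAAdd
dddddddd
dddddddd
10) dddddddd
dddddddd
dddAA^dd
dddAAddd
ddddAAdd
dddddddd
dddddddd
11) dddddddd
dddddddd
dddAAA>d
dddAAddd
ddddAAdd
dddddddd
dddddddd
12) dddddddd
dddddddd
dddAAAAd
dddAAdvd
ddddAAdd
dddddddd
dddddddd
13) dddddddd
dddddddd
dddAAAAd
dddAA<Ad
ddddAAdd
dddddddd
dddddddd
14) dddddddd
dddddddd
dddAA^Ad
dddAAAAd
ddddAAdd
dddddddd
dddddddd
15) dddddddd
dddddddd
dddA<dAd
dddAAAAd
ddddAAdd
dddddddd
dddddddd
16) dddddddd
dddddddd
dddAddAd
dddAvAAd
ddddAAdd
dddddddd
dddddddd
17) dddddddd
dddddddd
dddAddAd
dddAd>Ad
ddddAAdd
dddddddd
dddddddd
18) dddddddd
dddddddd
dddAd^Ad
dddAddAd
ddddAAdd
dddddddd
dddddddd
19) dddddddd
dddddddd
dddAdA>d
dddAddAd
ddddAAdd
dddddddd
dddddddd
20) dddddddd
dddddd^d
dddAdAdd
dddAddAd
ddddAAdd
dddddddd
dddddddd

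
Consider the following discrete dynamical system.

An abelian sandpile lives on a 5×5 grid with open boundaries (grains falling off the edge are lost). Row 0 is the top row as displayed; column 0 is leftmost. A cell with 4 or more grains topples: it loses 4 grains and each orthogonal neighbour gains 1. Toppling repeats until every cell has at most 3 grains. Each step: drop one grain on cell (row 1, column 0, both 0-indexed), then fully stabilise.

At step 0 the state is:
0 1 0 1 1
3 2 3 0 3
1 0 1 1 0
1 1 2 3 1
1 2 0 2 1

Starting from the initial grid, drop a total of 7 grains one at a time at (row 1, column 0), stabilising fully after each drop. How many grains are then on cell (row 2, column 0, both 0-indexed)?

t=0: 0 1 0 1 1
3 2 3 0 3
1 0 1 1 0
1 1 2 3 1
1 2 0 2 1
t=1: 1 1 0 1 1
0 3 3 0 3
2 0 1 1 0
1 1 2 3 1
1 2 0 2 1
t=2: 1 1 0 1 1
1 3 3 0 3
2 0 1 1 0
1 1 2 3 1
1 2 0 2 1
t=3: 1 1 0 1 1
2 3 3 0 3
2 0 1 1 0
1 1 2 3 1
1 2 0 2 1
t=4: 1 1 0 1 1
3 3 3 0 3
2 0 1 1 0
1 1 2 3 1
1 2 0 2 1
t=5: 2 2 1 1 1
1 1 0 1 3
3 1 2 1 0
1 1 2 3 1
1 2 0 2 1
t=6: 2 2 1 1 1
2 1 0 1 3
3 1 2 1 0
1 1 2 3 1
1 2 0 2 1
t=7: 2 2 1 1 1
3 1 0 1 3
3 1 2 1 0
1 1 2 3 1
1 2 0 2 1

3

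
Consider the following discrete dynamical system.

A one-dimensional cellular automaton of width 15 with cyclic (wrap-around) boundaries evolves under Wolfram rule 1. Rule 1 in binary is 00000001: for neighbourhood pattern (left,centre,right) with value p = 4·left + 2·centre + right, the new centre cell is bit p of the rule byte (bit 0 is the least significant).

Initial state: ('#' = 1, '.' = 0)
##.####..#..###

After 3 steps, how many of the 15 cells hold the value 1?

step 0: ##.####..#..###
step 1: ...............
step 2: ###############
step 3: ...............

0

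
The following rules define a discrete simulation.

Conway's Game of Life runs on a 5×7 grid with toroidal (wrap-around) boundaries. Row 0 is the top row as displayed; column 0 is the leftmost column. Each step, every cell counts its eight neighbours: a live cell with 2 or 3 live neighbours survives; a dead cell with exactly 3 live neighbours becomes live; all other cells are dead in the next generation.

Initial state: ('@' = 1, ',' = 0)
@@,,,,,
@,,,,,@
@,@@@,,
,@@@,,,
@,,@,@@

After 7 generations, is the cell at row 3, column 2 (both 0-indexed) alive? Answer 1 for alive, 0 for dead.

k=0  @@,,,,,
@,,,,,@
@,@@@,,
,@@@,,,
@,,@,@@
k=1  ,@,,,@,
,,@@,,@
@,,,@,@
,,,,,@,
,,,@@,@
k=2  @,,,,@@
,@@@@,@
@,,@@,@
@,,@,,,
,,,,@,@
k=3  ,@@,,,,
,@@,,,,
,,,,,,@
@,,@,,,
,,,,@,,
k=4  ,@@@,,,
@@@,,,,
@@@,,,,
,,,,,,,
,@@@,,,
k=5  ,,,,,,,
,,,,,,,
@,@,,,,
@,,@,,,
,@,@,,,
k=6  ,,,,,,,
,,,,,,,
,@,,,,,
@,,@,,,
,,@,,,,
k=7  ,,,,,,,
,,,,,,,
,,,,,,,
,@@,,,,
,,,,,,,

1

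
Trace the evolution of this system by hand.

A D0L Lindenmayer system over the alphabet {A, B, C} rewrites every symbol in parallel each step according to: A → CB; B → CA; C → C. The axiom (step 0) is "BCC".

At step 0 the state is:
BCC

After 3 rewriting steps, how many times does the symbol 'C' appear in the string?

5

step 0: BCC
step 1: CACC
step 2: CCBCC
step 3: CCCACC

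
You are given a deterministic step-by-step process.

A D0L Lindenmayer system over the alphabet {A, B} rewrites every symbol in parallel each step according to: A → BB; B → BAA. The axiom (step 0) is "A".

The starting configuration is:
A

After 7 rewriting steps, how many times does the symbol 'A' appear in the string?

260

step 0: A
step 1: BB
step 2: BAABAA
step 3: BAABBBBBAABBBB
step 4: BAABBBBBAABAABAABAABAABBBBBAABAABAABAA
step 5: BAABBBBBAABAABAABAABAABBBBBAABBBBBAABBBBBAABBBBBAABBBBBAABAABAABAABAABBBBBAABBBBBAABBBBBAABBBB
step 6: BAABBBBBAABAABAABAABAABBBBBAABBBBBAABBBBBAABBBBBAABBBBBAAB…ABAABBBBBAABAABAABAABAABBBBBAABAABAABAABAABBBBBAABAABAABAA  (len 246)
step 7: BAABBBBBAABAABAABAABAABBBBBAABBBBBAABBBBBAABBBBBAABBBBBAAB…BBBBBAABBBBBAABBBBBAABAABAABAABAABBBBBAABBBBBAABBBBBAABBBB  (len 622)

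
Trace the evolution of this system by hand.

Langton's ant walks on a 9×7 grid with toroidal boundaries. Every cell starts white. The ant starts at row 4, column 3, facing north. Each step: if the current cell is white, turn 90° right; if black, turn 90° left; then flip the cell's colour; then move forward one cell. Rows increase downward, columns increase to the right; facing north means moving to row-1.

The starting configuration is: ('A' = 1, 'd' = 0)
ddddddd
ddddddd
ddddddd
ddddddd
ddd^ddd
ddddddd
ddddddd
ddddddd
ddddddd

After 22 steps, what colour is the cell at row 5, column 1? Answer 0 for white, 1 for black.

0

k=0  ddddddd
ddddddd
ddddddd
ddddddd
ddd^ddd
ddddddd
ddddddd
ddddddd
ddddddd
k=1  ddddddd
ddddddd
ddddddd
ddddddd
dddA>dd
ddddddd
ddddddd
ddddddd
ddddddd
k=2  ddddddd
ddddddd
ddddddd
ddddddd
dddAAdd
ddddvdd
ddddddd
ddddddd
ddddddd
k=3  ddddddd
ddddddd
ddddddd
ddddddd
dddAAdd
ddd<Add
ddddddd
ddddddd
ddddddd
k=4  ddddddd
ddddddd
ddddddd
ddddddd
ddd^Add
dddAAdd
ddddddd
ddddddd
ddddddd
k=5  ddddddd
ddddddd
ddddddd
ddddddd
dd<dAdd
dddAAdd
ddddddd
ddddddd
ddddddd
k=6  ddddddd
ddddddd
ddddddd
dd^dddd
ddAdAdd
dddAAdd
ddddddd
ddddddd
ddddddd
k=7  ddddddd
ddddddd
ddddddd
ddA>ddd
ddAdAdd
dddAAdd
ddddddd
ddddddd
ddddddd
k=8  ddddddd
ddddddd
ddddddd
ddAAddd
ddAvAdd
dddAAdd
ddddddd
ddddddd
ddddddd
k=9  ddddddd
ddddddd
ddddddd
ddAAddd
dd<AAdd
dddAAdd
ddddddd
ddddddd
ddddddd
k=10  ddddddd
ddddddd
ddddddd
ddAAddd
dddAAdd
ddvAAdd
ddddddd
ddddddd
ddddddd
k=11  ddddddd
ddddddd
ddddddd
ddAAddd
dddAAdd
d<AAAdd
ddddddd
ddddddd
ddddddd
k=12  ddddddd
ddddddd
ddddddd
ddAAddd
d^dAAdd
dAAAAdd
ddddddd
ddddddd
ddddddd
k=13  ddddddd
ddddddd
ddddddd
ddAAddd
dA>AAdd
dAAAAdd
ddddddd
ddddddd
ddddddd
k=14  ddddddd
ddddddd
ddddddd
ddAAddd
dAAAAdd
dAvAAdd
ddddddd
ddddddd
ddddddd
k=15  ddddddd
ddddddd
ddddddd
ddAAddd
dAAAAdd
dAd>Add
ddddddd
ddddddd
ddddddd
k=16  ddddddd
ddddddd
ddddddd
ddAAddd
dAA^Add
dAddAdd
ddddddd
ddddddd
ddddddd
k=17  ddddddd
ddddddd
ddddddd
ddAAddd
dA<dAdd
dAddAdd
ddddddd
ddddddd
ddddddd
k=18  ddddddd
ddddddd
ddddddd
ddAAddd
dAddAdd
dAvdAdd
ddddddd
ddddddd
ddddddd
k=19  ddddddd
ddddddd
ddddddd
ddAAddd
dAddAdd
d<AdAdd
ddddddd
ddddddd
ddddddd
k=20  ddddddd
ddddddd
ddddddd
ddAAddd
dAddAdd
ddAdAdd
dvddddd
ddddddd
ddddddd
k=21  ddddddd
ddddddd
ddddddd
ddAAddd
dAddAdd
ddAdAdd
<Addddd
ddddddd
ddddddd
k=22  ddddddd
ddddddd
ddddddd
ddAAddd
dAddAdd
^dAdAdd
AAddddd
ddddddd
ddddddd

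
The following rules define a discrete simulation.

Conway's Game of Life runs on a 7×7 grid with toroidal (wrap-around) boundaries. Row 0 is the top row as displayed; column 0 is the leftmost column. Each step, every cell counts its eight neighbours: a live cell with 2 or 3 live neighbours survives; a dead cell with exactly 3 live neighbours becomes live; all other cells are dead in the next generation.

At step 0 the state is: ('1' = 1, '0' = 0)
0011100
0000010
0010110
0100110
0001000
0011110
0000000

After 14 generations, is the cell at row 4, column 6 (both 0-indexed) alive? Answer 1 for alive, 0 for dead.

step 0: 0011100
0000010
0010110
0100110
0001000
0011110
0000000
step 1: 0001100
0010010
0001001
0010010
0000000
0011100
0000010
step 2: 0001110
0010010
0011111
0000000
0010100
0001100
0010010
step 3: 0011011
0010000
0011111
0010000
0000100
0010110
0010010
step 4: 0111111
0100000
0110110
0010000
0000110
0000110
0110000
step 5: 0001110
0000001
0111000
0110000
0001110
0001110
1100001
step 6: 0000110
0000010
1101000
0100000
0000010
1011000
1010001
step 7: 0000110
0000011
1110000
1110000
0110000
1011000
1010111
step 8: 1001000
1100111
0010000
0001000
0000000
1000110
1010000
step 9: 0011110
1111111
1111111
0000000
0000100
0100001
1001100
step 10: 0000000
0000000
0000000
1110001
0000000
1001110
1100001
step 11: 1000000
0000000
1100000
1100000
0011110
1100110
1100111
step 12: 1100010
1100000
1100000
1001101
0011010
0000000
0000100
step 13: 1100001
0010000
0010000
1001111
0011011
0001100
0000000
step 14: 1100000
1010000
0110111
1100000
1010000
0011110
1000000

0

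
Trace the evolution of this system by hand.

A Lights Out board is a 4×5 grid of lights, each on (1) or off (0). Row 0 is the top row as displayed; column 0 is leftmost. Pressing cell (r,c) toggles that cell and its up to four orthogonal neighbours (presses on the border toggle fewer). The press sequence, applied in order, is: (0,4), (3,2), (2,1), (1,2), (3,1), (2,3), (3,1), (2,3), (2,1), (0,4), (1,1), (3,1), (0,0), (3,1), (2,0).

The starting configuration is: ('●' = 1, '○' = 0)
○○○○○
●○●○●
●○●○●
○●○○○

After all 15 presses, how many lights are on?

10

gen 0: ○○○○○
●○●○●
●○●○●
○●○○○
gen 1: ○○○●●
●○●○○
●○●○●
○●○○○
gen 2: ○○○●●
●○●○○
●○○○●
○○●●○
gen 3: ○○○●●
●●●○○
○●●○●
○●●●○
gen 4: ○○●●●
●○○●○
○●○○●
○●●●○
gen 5: ○○●●●
●○○●○
○○○○●
●○○●○
gen 6: ○○●●●
●○○○○
○○●●○
●○○○○
gen 7: ○○●●●
●○○○○
○●●●○
○●●○○
gen 8: ○○●●●
●○○●○
○●○○●
○●●●○
gen 9: ○○●●●
●●○●○
●○●○●
○○●●○
gen 10: ○○●○○
●●○●●
●○●○●
○○●●○
gen 11: ○●●○○
○○●●●
●●●○●
○○●●○
gen 12: ○●●○○
○○●●●
●○●○●
●●○●○
gen 13: ●○●○○
●○●●●
●○●○●
●●○●○
gen 14: ●○●○○
●○●●●
●●●○●
○○●●○
gen 15: ●○●○○
○○●●●
○○●○●
●○●●○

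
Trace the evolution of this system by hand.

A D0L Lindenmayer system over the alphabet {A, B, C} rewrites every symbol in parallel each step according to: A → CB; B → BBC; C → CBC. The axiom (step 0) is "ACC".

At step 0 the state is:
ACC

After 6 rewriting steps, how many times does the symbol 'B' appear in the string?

971

k=0  ACC
k=1  CBCBCCBC
k=2  CBCBBCCBCBBCCBCCBCBBCCBC
k=3  CBCBBCCBCBBCBBCCBCCBCBBCCBCBBCBBCCBCCBCBBCCBCCBCBBCCBCBBCBBCCBCCBCBBCCBC
k=4  CBCBBCCBCBBCBBCCBCCBCBBCCBCBBCBBCCBCBBCBBCCBCCBCBBCCBCCBCB…CCBCBBCBBCCBCBBCBBCCBCCBCBBCCBCCBCBBCCBCBBCBBCCBCCBCBBCCBC  (len 216)
k=5  CBCBBCCBCBBCBBCCBCCBCBBCCBCBBCBBCCBCBBCBBCCBCCBCBBCCBCCBCB…CCBCBBCBBCCBCBBCBBCCBCCBCBBCCBCCBCBBCCBCBBCBBCCBCCBCBBCCBC  (len 648)
k=6  CBCBBCCBCBBCBBCCBCCBCBBCCBCBBCBBCCBCBBCBBCCBCCBCBBCCBCCBCB…CCBCBBCBBCCBCBBCBBCCBCCBCBBCCBCCBCBBCCBCBBCBBCCBCCBCBBCCBC  (len 1944)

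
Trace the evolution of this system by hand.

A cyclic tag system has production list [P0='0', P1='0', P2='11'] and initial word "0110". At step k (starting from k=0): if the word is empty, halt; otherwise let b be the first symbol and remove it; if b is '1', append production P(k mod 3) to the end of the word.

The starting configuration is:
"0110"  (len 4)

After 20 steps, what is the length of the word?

[0] "0110"  (len 4)
[1] "110"  (len 3)
[2] "100"  (len 3)
[3] "0011"  (len 4)
[4] "011"  (len 3)
[5] "11"  (len 2)
[6] "111"  (len 3)
[7] "110"  (len 3)
[8] "100"  (len 3)
[9] "0011"  (len 4)
[10] "011"  (len 3)
[11] "11"  (len 2)
[12] "111"  (len 3)
[13] "110"  (len 3)
[14] "100"  (len 3)
[15] "0011"  (len 4)
[16] "011"  (len 3)
[17] "11"  (len 2)
[18] "111"  (len 3)
[19] "110"  (len 3)
[20] "100"  (len 3)

3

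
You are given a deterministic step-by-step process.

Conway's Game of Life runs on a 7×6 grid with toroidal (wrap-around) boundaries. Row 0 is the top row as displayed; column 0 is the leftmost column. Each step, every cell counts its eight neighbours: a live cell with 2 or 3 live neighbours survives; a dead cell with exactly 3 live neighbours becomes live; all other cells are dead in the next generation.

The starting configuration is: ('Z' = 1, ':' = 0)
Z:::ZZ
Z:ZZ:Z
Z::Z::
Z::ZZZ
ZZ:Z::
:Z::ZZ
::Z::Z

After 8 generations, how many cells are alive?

t=0: Z:::ZZ
Z:ZZ:Z
Z::Z::
Z::ZZZ
ZZ:Z::
:Z::ZZ
::Z::Z
t=1: ::Z:::
::ZZ::
::::::
:::Z::
:Z:Z::
:Z:ZZZ
:Z:Z::
t=2: :Z::::
::ZZ::
::ZZ::
::Z:::
Z::Z::
:Z:Z::
ZZ:Z::
t=3: ZZ:Z::
:Z:Z::
:Z::::
:ZZ:::
:Z:Z::
:Z:ZZ:
ZZ::::
t=4: ::::::
:Z::::
ZZ::::
ZZ::::
ZZ:ZZ:
:Z:ZZ:
:::ZZZ
t=5: ::::Z:
ZZ::::
::Z:::
::::::
:::ZZ:
:Z::::
::ZZ:Z
t=6: ZZZZZZ
:Z::::
:Z::::
:::Z::
::::::
::::::
::ZZZ:
t=7: Z::::Z
:::ZZZ
::Z:::
::::::
::::::
:::Z::
Z:::::
t=8: Z:::::
Z::ZZZ
:::ZZ:
::::::
::::::
::::::
Z::::Z

9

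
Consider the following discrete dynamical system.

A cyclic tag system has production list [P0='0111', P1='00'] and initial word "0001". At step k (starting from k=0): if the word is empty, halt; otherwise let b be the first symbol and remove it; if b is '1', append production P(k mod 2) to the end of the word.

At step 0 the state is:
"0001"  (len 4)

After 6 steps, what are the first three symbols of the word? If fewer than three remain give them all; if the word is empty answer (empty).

(empty)

[0] "0001"  (len 4)
[1] "001"  (len 3)
[2] "01"  (len 2)
[3] "1"  (len 1)
[4] "00"  (len 2)
[5] "0"  (len 1)
[6] (halted — word empty)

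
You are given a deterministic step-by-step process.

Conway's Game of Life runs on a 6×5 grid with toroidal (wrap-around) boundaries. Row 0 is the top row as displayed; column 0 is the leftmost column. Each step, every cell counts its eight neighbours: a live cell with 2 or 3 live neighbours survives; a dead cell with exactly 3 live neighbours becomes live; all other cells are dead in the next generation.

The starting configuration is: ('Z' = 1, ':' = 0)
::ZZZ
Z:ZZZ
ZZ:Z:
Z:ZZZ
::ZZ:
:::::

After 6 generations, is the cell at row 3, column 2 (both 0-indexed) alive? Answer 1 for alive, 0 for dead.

1

k=0  ::ZZZ
Z:ZZZ
ZZ:Z:
Z:ZZZ
::ZZ:
:::::
k=1  ZZZ::
:::::
:::::
Z::::
:ZZ::
::::Z
k=2  ZZ:::
:Z:::
:::::
:Z:::
ZZ:::
:::Z:
k=3  ZZZ::
ZZ:::
:::::
ZZ:::
ZZZ::
::Z:Z
k=4  ::ZZZ
Z:Z::
:::::
Z:Z::
::ZZZ
::::Z
k=5  ZZZ:Z
:ZZ:Z
:::::
:ZZ:Z
ZZZ:Z
Z::::
k=6  ::Z:Z
::Z:Z
:::::
::Z:Z
::Z:Z
:::::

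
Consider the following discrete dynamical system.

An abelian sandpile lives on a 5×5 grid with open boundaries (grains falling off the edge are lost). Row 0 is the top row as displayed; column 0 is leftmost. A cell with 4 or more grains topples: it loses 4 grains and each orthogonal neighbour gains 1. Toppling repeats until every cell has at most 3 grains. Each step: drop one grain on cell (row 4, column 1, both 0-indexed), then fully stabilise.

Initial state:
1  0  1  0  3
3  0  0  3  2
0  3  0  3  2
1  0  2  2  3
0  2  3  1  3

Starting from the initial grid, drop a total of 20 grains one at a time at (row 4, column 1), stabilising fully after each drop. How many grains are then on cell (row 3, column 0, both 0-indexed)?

0

k=0  1  0  1  0  3
3  0  0  3  2
0  3  0  3  2
1  0  2  2  3
0  2  3  1  3
k=1  1  0  1  0  3
3  0  0  3  2
0  3  0  3  2
1  0  2  2  3
0  3  3  1  3
k=2  1  0  1  0  3
3  0  0  3  2
0  3  0  3  2
1  1  3  2  3
1  1  0  2  3
k=3  1  0  1  0  3
3  0  0  3  2
0  3  0  3  2
1  1  3  2  3
1  2  0  2  3
k=4  1  0  1  0  3
3  0  0  3  2
0  3  0  3  2
1  1  3  2  3
1  3  0  2  3
k=5  1  0  1  0  3
3  0  0  3  2
0  3  0  3  2
1  2  3  2  3
2  0  1  2  3
k=6  1  0  1  0  3
3  0  0  3  2
0  3  0  3  2
1  2  3  2  3
2  1  1  2  3
k=7  1  0  1  0  3
3  0  0  3  2
0  3  0  3  2
1  2  3  2  3
2  2  1  2  3
k=8  1  0  1  0  3
3  0  0  3  2
0  3  0  3  2
1  2  3  2  3
2  3  1  2  3
k=9  1  0  1  0  3
3  0  0  3  2
0  3  0  3  2
1  3  3  2  3
3  0  2  2  3
k=10  1  0  1  0  3
3  0  0  3  2
0  3  0  3  2
1  3  3  2  3
3  1  2  2  3
k=11  1  0  1  0  3
3  0  0  3  2
0  3  0  3  2
1  3  3  2  3
3  2  2  2  3
k=12  1  0  1  0  3
3  0  0  3  2
0  3  0  3  2
1  3  3  2  3
3  3  2  2  3
k=13  1  0  1  0  3
3  1  0  3  2
1  0  2  3  2
3  2  1  3  3
0  3  0  3  3
k=14  1  0  1  0  3
3  1  0  3  2
1  0  2  3  2
3  3  1  3  3
1  0  1  3  3
k=15  1  0  1  0  3
3  1  0  3  2
1  0  2  3  2
3  3  1  3  3
1  1  1  3  3
k=16  1  0  1  0  3
3  1  0  3  2
1  0  2  3  2
3  3  1  3  3
1  2  1  3  3
k=17  1  0  1  0  3
3  1  0  3  2
1  0  2  3  2
3  3  1  3  3
1  3  1  3  3
k=18  1  0  1  0  3
3  1  0  3  2
2  1  2  3  2
0  1  2  3  3
3  1  2  3  3
k=19  1  0  1  0  3
3  1  0  3  2
2  1  2  3  2
0  1  2  3  3
3  2  2  3  3
k=20  1  0  1  0  3
3  1  0  3  2
2  1  2  3  2
0  1  2  3  3
3  3  2  3  3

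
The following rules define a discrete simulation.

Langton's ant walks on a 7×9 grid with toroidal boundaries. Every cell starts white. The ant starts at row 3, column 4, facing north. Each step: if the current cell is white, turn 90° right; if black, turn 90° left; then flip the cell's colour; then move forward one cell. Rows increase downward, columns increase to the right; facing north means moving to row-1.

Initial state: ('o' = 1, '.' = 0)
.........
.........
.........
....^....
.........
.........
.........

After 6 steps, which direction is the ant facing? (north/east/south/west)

t=0: .........
.........
.........
....^....
.........
.........
.........
t=1: .........
.........
.........
....o>...
.........
.........
.........
t=2: .........
.........
.........
....oo...
.....v...
.........
.........
t=3: .........
.........
.........
....oo...
....<o...
.........
.........
t=4: .........
.........
.........
....^o...
....oo...
.........
.........
t=5: .........
.........
.........
...<.o...
....oo...
.........
.........
t=6: .........
.........
...^.....
...o.o...
....oo...
.........
.........

north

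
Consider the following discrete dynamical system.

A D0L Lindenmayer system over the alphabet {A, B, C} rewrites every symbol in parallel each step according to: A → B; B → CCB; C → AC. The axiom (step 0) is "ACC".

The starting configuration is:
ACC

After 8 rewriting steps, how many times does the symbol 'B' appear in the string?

153

gen 0: ACC
gen 1: BACAC
gen 2: CCBBACBAC
gen 3: ACACCCBCCBBACCCBBAC
gen 4: BACBACACACCCBACACCCBCCBBACACACCCBCCBBAC
gen 5: CCBBACCCBBACBACBACACACCCBBACBACACACCCBACACCCBCCBBACBACBACACACCCBACACCCBCCBBAC
gen 6: ACACCCBCCBBACACACCCBCCBBACCCBBACCCBBACBACBACACACCCBCCBBACC…BCCBBACCCBBACCCBBACBACBACACACCCBBACBACACACCCBACACCCBCCBBAC  (len 153)
gen 7: BACBACACACCCBACACCCBCCBBACBACBACACACCCBACACCCBCCBBACACACCC…ACACCCBCCBBACCCBBACBACBACACACCCBBACBACACACCCBACACCCBCCBBAC  (len 307)
gen 8: CCBBACCCBBACBACBACACACCCBBACBACACACCCBACACCCBCCBBACCCBBACC…ACACCCBCCBBACCCBBACBACBACACACCCBBACBACACACCCBACACCCBCCBBAC  (len 615)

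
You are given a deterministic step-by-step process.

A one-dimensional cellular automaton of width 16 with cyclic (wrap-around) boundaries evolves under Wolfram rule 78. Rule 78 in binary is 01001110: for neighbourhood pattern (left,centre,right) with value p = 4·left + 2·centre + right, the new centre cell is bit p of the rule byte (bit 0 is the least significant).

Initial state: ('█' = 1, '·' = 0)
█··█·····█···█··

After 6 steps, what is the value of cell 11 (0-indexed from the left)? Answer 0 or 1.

t=0: █··█·····█···█··
t=1: █·██····██··██·█
t=2: █·██···███·███·█
t=3: █·██··██·█·█·█·█
t=4: █·██·███·█·█·█·█
t=5: █·██·█·█·█·█·█·█
t=6: █·██·█·█·█·█·█·█

1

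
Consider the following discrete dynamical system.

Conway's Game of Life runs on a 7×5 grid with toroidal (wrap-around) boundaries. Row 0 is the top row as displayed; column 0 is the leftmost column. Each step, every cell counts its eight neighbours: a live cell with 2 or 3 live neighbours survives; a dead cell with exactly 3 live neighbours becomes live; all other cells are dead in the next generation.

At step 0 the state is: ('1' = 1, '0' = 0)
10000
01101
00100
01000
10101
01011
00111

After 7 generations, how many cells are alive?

[0] 10000
01101
00100
01000
10101
01011
00111
[1] 10000
11110
10110
11110
00101
01000
01100
[2] 10011
10010
00000
10000
00001
11010
11100
[3] 00010
10010
00001
00000
01001
00010
00000
[4] 00001
00010
00001
10000
00000
00000
00000
[5] 00000
00011
00001
00000
00000
00000
00000
[6] 00000
00011
00011
00000
00000
00000
00000
[7] 00000
00011
00011
00000
00000
00000
00000

4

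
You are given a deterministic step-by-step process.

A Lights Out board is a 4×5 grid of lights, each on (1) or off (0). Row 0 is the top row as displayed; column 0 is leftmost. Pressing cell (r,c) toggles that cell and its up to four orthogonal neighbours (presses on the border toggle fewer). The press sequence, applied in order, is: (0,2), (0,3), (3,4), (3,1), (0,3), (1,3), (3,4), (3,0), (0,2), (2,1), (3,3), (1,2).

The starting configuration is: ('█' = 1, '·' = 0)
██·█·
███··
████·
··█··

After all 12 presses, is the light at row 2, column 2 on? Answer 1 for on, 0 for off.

1

k=0  ██·█·
███··
████·
··█··
k=1  █·█··
██···
████·
··█··
k=2  █··██
██·█·
████·
··█··
k=3  █··██
██·█·
█████
··███
k=4  █··██
██·█·
█·███
██·██
k=5  █·█··
██···
█·███
██·██
k=6  █·██·
█████
█·█·█
██·██
k=7  █·██·
█████
█·█··
██···
k=8  █·██·
█████
··█··
·····
k=9  ██···
██·██
··█··
·····
k=10  ██···
█··██
██···
·█···
k=11  ██···
█··██
██·█·
·████
k=12  ███··
███·█
████·
·████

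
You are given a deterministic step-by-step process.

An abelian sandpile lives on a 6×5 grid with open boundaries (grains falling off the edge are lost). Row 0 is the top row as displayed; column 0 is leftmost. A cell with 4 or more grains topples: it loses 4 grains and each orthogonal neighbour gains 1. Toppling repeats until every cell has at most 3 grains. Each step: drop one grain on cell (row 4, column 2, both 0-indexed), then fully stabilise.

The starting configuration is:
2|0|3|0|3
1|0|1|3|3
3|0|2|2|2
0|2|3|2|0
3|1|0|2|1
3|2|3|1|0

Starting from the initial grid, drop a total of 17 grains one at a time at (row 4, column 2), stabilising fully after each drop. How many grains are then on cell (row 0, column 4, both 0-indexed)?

0

step 0: 2|0|3|0|3
1|0|1|3|3
3|0|2|2|2
0|2|3|2|0
3|1|0|2|1
3|2|3|1|0
step 1: 2|0|3|0|3
1|0|1|3|3
3|0|2|2|2
0|2|3|2|0
3|1|1|2|1
3|2|3|1|0
step 2: 2|0|3|0|3
1|0|1|3|3
3|0|2|2|2
0|2|3|2|0
3|1|2|2|1
3|2|3|1|0
step 3: 2|0|3|0|3
1|0|1|3|3
3|0|2|2|2
0|2|3|2|0
3|1|3|2|1
3|2|3|1|0
step 4: 2|0|3|0|3
1|0|1|3|3
3|0|3|2|2
0|3|0|3|0
3|2|2|3|1
3|3|0|2|0
step 5: 2|0|3|0|3
1|0|1|3|3
3|0|3|2|2
0|3|0|3|0
3|2|3|3|1
3|3|0|2|0
step 6: 2|0|3|0|3
1|0|1|3|3
3|0|3|3|2
0|3|2|0|1
3|3|1|1|2
3|3|1|3|0
step 7: 2|0|3|0|3
1|0|1|3|3
3|0|3|3|2
0|3|2|0|1
3|3|2|1|2
3|3|1|3|0
step 8: 2|0|3|0|3
1|0|1|3|3
3|0|3|3|2
0|3|2|0|1
3|3|3|1|2
3|3|1|3|0
step 9: 2|0|3|2|0
1|0|3|1|2
3|2|1|2|0
2|1|1|2|2
1|3|2|2|2
1|1|3|3|0
step 10: 2|0|3|2|0
1|0|3|1|2
3|2|1|2|0
2|1|1|2|2
1|3|3|2|2
1|1|3|3|0
step 11: 2|0|3|2|0
1|0|3|1|2
3|2|1|2|0
2|2|2|3|2
2|0|3|0|3
1|3|1|1|1
step 12: 2|0|3|2|0
1|0|3|1|2
3|2|1|2|0
2|2|3|3|2
2|1|0|1|3
1|3|2|1|1
step 13: 2|0|3|2|0
1|0|3|1|2
3|2|1|2|0
2|2|3|3|2
2|1|1|1|3
1|3|2|1|1
step 14: 2|0|3|2|0
1|0|3|1|2
3|2|1|2|0
2|2|3|3|2
2|1|2|1|3
1|3|2|1|1
step 15: 2|0|3|2|0
1|0|3|1|2
3|2|1|2|0
2|2|3|3|2
2|1|3|1|3
1|3|2|1|1
step 16: 2|0|3|2|0
1|0|3|1|2
3|2|2|3|0
2|3|1|0|3
2|2|1|3|3
1|3|3|1|1
step 17: 2|0|3|2|0
1|0|3|1|2
3|2|2|3|0
2|3|1|0|3
2|2|2|3|3
1|3|3|1|1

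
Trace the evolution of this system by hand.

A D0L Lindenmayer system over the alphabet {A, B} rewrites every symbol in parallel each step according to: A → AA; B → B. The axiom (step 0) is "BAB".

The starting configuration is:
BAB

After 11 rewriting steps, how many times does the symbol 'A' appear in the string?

2048

k=0  BAB
k=1  BAAB
k=2  BAAAAB
k=3  BAAAAAAAAB
k=4  BAAAAAAAAAAAAAAAAB
k=5  BAAAAAAAAAAAAAAAAAAAAAAAAAAAAAAAAB
k=6  BAAAAAAAAAAAAAAAAAAAAAAAAAAAAAAAAAAAAAAAAAAAAAAAAAAAAAAAAAAAAAAAAB
k=7  BAAAAAAAAAAAAAAAAAAAAAAAAAAAAAAAAAAAAAAAAAAAAAAAAAAAAAAAAA…AAAAAAAAAAAAAAAAAAAAAAAAAAAAAAAAAAAAAAAAAAAAAAAAAAAAAAAAAB  (len 130)
k=8  BAAAAAAAAAAAAAAAAAAAAAAAAAAAAAAAAAAAAAAAAAAAAAAAAAAAAAAAAA…AAAAAAAAAAAAAAAAAAAAAAAAAAAAAAAAAAAAAAAAAAAAAAAAAAAAAAAAAB  (len 258)
k=9  BAAAAAAAAAAAAAAAAAAAAAAAAAAAAAAAAAAAAAAAAAAAAAAAAAAAAAAAAA…AAAAAAAAAAAAAAAAAAAAAAAAAAAAAAAAAAAAAAAAAAAAAAAAAAAAAAAAAB  (len 514)
k=10  BAAAAAAAAAAAAAAAAAAAAAAAAAAAAAAAAAAAAAAAAAAAAAAAAAAAAAAAAA…AAAAAAAAAAAAAAAAAAAAAAAAAAAAAAAAAAAAAAAAAAAAAAAAAAAAAAAAAB  (len 1026)
k=11  BAAAAAAAAAAAAAAAAAAAAAAAAAAAAAAAAAAAAAAAAAAAAAAAAAAAAAAAAA…AAAAAAAAAAAAAAAAAAAAAAAAAAAAAAAAAAAAAAAAAAAAAAAAAAAAAAAAAB  (len 2050)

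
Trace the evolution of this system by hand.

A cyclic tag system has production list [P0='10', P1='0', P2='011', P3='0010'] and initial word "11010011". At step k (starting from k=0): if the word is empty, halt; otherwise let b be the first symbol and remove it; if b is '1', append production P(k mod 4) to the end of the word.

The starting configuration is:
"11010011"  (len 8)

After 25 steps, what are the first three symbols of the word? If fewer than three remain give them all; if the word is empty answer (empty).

[0] "11010011"  (len 8)
[1] "101001110"  (len 9)
[2] "010011100"  (len 9)
[3] "10011100"  (len 8)
[4] "00111000010"  (len 11)
[5] "0111000010"  (len 10)
[6] "111000010"  (len 9)
[7] "11000010011"  (len 11)
[8] "10000100110010"  (len 14)
[9] "000010011001010"  (len 15)
[10] "00010011001010"  (len 14)
[11] "0010011001010"  (len 13)
[12] "010011001010"  (len 12)
[13] "10011001010"  (len 11)
[14] "00110010100"  (len 11)
[15] "0110010100"  (len 10)
[16] "110010100"  (len 9)
[17] "1001010010"  (len 10)
[18] "0010100100"  (len 10)
[19] "010100100"  (len 9)
[20] "10100100"  (len 8)
[21] "010010010"  (len 9)
[22] "10010010"  (len 8)
[23] "0010010011"  (len 10)
[24] "010010011"  (len 9)
[25] "10010011"  (len 8)

100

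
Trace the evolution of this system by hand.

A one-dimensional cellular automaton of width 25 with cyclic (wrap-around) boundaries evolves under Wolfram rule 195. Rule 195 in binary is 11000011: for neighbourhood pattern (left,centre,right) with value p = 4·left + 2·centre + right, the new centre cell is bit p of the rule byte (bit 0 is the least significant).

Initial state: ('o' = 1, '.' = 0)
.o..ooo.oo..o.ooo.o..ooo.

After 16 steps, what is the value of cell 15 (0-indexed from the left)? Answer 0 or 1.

t=0: .o..ooo.oo..o.ooo.o..ooo.
t=1: o..o.oo..o.o...oo...o.oo.
t=2: ..o...o.o....oo.o.oo...o.
t=3: oo..oo....ooo.o....o.oo..
t=4: .o.o.o.ooo.oo...ooo...o.o
t=5: ........oo..o.oo.oo.oo...
t=6: oooooooo.o.o...o..o..o.oo
t=7: oooooooo.....oo..o..o...o
t=8: oooooooo.oooo.o.o..o..oo.
t=9: .ooooooo..ooo.....o..o.o.
t=10: o.oooooo.o.oo.oooo..o....
t=11: ...ooooo....o..ooo.o..ooo
t=12: .oo.oooo.ooo..o.oo...o.oo
t=13: ..o..ooo..oo.o...o.oo...o
t=14: .o..o.oo.o.o...oo...o.oo.
t=15: o..o...o.....oo.o.oo...o.
t=16: ..o..oo..oooo.o....o.oo..

0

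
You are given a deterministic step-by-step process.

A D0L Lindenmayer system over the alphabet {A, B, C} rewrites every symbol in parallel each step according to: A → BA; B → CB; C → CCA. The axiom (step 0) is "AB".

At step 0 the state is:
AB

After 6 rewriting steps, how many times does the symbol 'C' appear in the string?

158

step 0: AB
step 1: BACB
step 2: CBBACCACB
step 3: CCACBCBBACCACCABACCACB
step 4: CCACCABACCACBCCACBCBBACCACCABACCACCABACBBACCACCABACCACB
step 5: CCACCABACCACCABACBBACCACCABACCACBCCACCABACCACBCCACBCBBACCA…CABACCACCABACBBACCACBCBBACCACCABACCACCABACBBACCACCABACCACB  (len 137)
step 6: CCACCABACCACCABACBBACCACCABACCACCABACBBACCACBCBBACCACCABAC…CABACCACCABACBBACCACBCBBACCACCABACCACCABACBBACCACCABACCACB  (len 339)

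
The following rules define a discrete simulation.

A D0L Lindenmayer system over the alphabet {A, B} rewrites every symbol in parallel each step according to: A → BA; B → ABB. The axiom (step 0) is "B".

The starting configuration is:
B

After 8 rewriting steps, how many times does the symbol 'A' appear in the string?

[0] B
[1] ABB
[2] BAABBABB
[3] ABBBABAABBABBBAABBABB
[4] BAABBABBABBBAABBBABAABBABBBAABBABBABBBABAABBABBBAABBABB
[5] ABBBABAABBABBBAABBABBBAABBABBABBBABAABBABBABBBAABBBABAABBA…ABBBAABBABBABBBAABBBABAABBABBBAABBABBABBBABAABBABBBAABBABB  (len 144)
[6] BAABBABBABBBAABBBABAABBABBBAABBABBABBBABAABBABBBAABBABBABB…ABBBAABBABBABBBAABBBABAABBABBBAABBABBABBBABAABBABBBAABBABB  (len 377)
[7] ABBBABAABBABBBAABBABBBAABBABBABBBABAABBABBABBBAABBBABAABBA…ABBBAABBABBABBBAABBBABAABBABBBAABBABBABBBABAABBABBBAABBABB  (len 987)
[8] BAABBABBABBBAABBBABAABBABBBAABBABBABBBABAABBABBBAABBABBABB…ABBBAABBABBABBBAABBBABAABBABBBAABBABBABBBABAABBABBBAABBABB  (len 2584)

987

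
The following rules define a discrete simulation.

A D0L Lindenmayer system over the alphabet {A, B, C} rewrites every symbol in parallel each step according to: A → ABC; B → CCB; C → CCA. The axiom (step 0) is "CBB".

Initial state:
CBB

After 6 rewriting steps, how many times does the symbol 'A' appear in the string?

t=0: CBB
t=1: CCACCBCCB
t=2: CCACCAABCCCACCACCBCCACCACCB
t=3: CCACCAABCCCACCAABCABCCCBCCACCACCAABCCCACCAABCCCACCACCBCCACCAABCCCACCAABCCCACCACCB
t=4: CCACCAABCCCACCAABCABCCCBCCACCACCAABCCCACCAABCABCCCBCCAABCC…BCCACCACCAABCCCACCAABCABCCCBCCACCACCAABCCCACCAABCCCACCACCB  (len 243)
t=5: CCACCAABCCCACCAABCABCCCBCCACCACCAABCCCACCAABCABCCCBCCAABCC…BCCACCACCAABCCCACCAABCABCCCBCCACCACCAABCCCACCAABCCCACCACCB  (len 729)
t=6: CCACCAABCCCACCAABCABCCCBCCACCACCAABCCCACCAABCABCCCBCCAABCC…BCCACCACCAABCCCACCAABCABCCCBCCACCACCAABCCCACCAABCCCACCACCB  (len 2187)

624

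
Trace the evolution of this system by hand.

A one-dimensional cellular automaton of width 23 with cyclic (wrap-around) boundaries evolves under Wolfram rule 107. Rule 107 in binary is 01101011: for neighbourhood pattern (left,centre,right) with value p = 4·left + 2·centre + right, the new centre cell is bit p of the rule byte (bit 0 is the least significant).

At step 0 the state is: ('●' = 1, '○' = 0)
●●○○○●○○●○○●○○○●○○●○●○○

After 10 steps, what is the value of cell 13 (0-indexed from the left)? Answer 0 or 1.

1

step 0: ●●○○○●○○●○○●○○○●○○●○●○○
step 1: ●●○●●○○●○○●○○●●○○●○●○○●
step 2: ○●●●●○●○○●○○●●●○●○●○○●●
step 3: ●●○○●●○○●○○●●○●●○●○○●●●
step 4: ○●○●●●○●○○●●●●●●●○○●●○○
step 5: ●○●●○●●○○●●○○○○○●○●●●○●
step 6: ●●●●●●●○●●●○●●●●○●●○●●●
step 7: ○○○○○○●●●○●●●○○●●●●●●○○
step 8: ●●●●●●●○●●●○●○●●○○○○●○●
step 9: ○○○○○○●●●○●●○●●●○●●●○●●
step 10: ○●●●●●●○●●●●●●○●●●○●●●●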